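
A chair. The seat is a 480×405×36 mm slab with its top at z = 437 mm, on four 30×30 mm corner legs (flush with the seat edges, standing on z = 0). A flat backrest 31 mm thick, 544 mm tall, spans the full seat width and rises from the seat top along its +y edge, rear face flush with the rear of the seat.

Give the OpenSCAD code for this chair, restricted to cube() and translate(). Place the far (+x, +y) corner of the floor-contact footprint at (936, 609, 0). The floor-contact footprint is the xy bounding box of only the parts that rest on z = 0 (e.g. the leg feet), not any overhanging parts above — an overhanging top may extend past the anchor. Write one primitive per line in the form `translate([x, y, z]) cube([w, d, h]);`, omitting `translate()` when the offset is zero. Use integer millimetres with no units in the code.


translate([456, 204, 401]) cube([480, 405, 36]);
translate([456, 204, 0]) cube([30, 30, 401]);
translate([906, 204, 0]) cube([30, 30, 401]);
translate([456, 579, 0]) cube([30, 30, 401]);
translate([906, 579, 0]) cube([30, 30, 401]);
translate([456, 578, 437]) cube([480, 31, 544]);


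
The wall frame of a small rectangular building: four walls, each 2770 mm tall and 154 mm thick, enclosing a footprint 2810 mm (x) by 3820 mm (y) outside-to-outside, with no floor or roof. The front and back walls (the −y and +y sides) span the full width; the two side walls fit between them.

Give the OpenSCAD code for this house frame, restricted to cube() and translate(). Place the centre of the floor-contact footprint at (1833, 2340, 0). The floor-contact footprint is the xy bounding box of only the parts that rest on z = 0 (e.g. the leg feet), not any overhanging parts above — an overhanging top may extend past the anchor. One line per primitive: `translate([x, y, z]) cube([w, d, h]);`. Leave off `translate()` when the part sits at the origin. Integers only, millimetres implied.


translate([428, 430, 0]) cube([2810, 154, 2770]);
translate([428, 4096, 0]) cube([2810, 154, 2770]);
translate([428, 584, 0]) cube([154, 3512, 2770]);
translate([3084, 584, 0]) cube([154, 3512, 2770]);


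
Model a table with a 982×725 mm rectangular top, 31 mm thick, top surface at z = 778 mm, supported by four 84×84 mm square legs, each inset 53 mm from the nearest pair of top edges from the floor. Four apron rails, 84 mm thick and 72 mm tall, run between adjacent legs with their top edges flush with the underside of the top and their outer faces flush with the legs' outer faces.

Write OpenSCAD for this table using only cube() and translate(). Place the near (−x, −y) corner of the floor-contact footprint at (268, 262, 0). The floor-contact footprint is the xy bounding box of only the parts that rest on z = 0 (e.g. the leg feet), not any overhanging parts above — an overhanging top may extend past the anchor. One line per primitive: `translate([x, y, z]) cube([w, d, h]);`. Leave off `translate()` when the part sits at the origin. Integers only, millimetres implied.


translate([215, 209, 747]) cube([982, 725, 31]);
translate([268, 262, 0]) cube([84, 84, 747]);
translate([1060, 262, 0]) cube([84, 84, 747]);
translate([268, 797, 0]) cube([84, 84, 747]);
translate([1060, 797, 0]) cube([84, 84, 747]);
translate([352, 262, 675]) cube([708, 84, 72]);
translate([352, 797, 675]) cube([708, 84, 72]);
translate([268, 346, 675]) cube([84, 451, 72]);
translate([1060, 346, 675]) cube([84, 451, 72]);


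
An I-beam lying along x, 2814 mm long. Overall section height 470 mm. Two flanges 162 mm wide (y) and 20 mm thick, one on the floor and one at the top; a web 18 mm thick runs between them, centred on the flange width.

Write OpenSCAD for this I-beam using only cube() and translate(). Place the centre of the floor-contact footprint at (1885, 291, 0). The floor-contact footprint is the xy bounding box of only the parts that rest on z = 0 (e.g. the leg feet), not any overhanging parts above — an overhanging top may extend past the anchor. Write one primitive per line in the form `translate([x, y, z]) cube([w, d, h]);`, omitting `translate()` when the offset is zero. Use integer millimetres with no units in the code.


translate([478, 210, 0]) cube([2814, 162, 20]);
translate([478, 282, 20]) cube([2814, 18, 430]);
translate([478, 210, 450]) cube([2814, 162, 20]);


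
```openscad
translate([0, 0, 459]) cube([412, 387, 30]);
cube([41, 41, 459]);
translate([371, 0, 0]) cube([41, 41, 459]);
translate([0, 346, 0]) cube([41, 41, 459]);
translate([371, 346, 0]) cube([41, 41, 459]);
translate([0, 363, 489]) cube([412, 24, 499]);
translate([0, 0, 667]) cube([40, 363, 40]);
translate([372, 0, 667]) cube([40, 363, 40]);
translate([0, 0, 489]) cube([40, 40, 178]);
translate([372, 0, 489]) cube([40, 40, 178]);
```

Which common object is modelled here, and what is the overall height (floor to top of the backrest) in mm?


A chair. The overall height is 988 mm.

A slab on four corner posts with a tall panel at the back — a chair. The seat slab sits at z = 459 with thickness 30, and the 499 mm backrest starts at the seat top, so the overall height is 459 + 30 + 499 = 988 mm.


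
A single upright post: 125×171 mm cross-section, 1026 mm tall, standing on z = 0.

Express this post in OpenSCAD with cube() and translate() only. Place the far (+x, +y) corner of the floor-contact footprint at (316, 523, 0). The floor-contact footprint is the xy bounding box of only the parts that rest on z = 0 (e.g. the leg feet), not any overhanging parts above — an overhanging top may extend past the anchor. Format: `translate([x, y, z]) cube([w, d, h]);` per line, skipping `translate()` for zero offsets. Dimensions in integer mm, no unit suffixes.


translate([191, 352, 0]) cube([125, 171, 1026]);


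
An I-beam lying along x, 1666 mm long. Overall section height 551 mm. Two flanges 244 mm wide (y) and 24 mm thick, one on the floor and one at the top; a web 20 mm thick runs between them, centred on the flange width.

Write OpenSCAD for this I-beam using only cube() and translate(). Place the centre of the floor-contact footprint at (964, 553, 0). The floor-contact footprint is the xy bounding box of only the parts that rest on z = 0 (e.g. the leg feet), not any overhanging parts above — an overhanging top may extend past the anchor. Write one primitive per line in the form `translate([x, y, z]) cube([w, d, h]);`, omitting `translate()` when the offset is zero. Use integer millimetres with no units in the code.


translate([131, 431, 0]) cube([1666, 244, 24]);
translate([131, 543, 24]) cube([1666, 20, 503]);
translate([131, 431, 527]) cube([1666, 244, 24]);


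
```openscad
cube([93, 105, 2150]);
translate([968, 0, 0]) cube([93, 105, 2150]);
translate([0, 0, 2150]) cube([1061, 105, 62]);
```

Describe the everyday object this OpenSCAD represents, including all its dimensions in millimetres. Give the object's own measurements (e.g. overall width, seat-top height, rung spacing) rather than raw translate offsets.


A door frame. The clear opening is 875 mm wide and 2150 mm high. Two 93 mm wide jambs, 105 mm deep, stand either side of the opening from the floor to the top of the opening. A 62 mm thick head sits across the top of both jambs, spanning the full outside width of the frame.


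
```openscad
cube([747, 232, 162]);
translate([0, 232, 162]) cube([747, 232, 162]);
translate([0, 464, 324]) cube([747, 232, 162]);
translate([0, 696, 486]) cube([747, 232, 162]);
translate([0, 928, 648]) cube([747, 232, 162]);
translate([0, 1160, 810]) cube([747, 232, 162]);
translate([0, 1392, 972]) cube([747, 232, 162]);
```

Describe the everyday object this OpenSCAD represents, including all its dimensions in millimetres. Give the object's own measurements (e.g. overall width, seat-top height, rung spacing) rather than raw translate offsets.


A straight staircase of 7 solid steps. Each step is 747 mm wide (x), 232 mm deep (y, the going) and 162 mm tall (the rise). The first step rests on the floor; each subsequent step sits one going further in +y and one rise higher in +z, directly behind and above the previous step with no overlap.


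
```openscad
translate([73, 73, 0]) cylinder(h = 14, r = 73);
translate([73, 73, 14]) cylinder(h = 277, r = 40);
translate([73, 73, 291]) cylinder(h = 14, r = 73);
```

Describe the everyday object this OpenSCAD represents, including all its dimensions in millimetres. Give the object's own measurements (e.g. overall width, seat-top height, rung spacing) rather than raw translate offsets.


A spool: two coaxial disc flanges of radius 73 mm and thickness 14 mm, joined by a core cylinder of radius 40 mm and height 277 mm. The lower flange rests on z = 0 and the three cylinders share a vertical axis.


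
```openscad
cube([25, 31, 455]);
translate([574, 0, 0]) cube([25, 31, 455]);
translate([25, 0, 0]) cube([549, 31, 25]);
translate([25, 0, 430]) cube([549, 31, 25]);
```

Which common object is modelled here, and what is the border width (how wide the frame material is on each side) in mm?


A picture frame. The border width is 25 mm.

Four thin pieces enclosing a rectangular opening — a picture frame. The two full-height stiles are 455 mm tall; the top rail sits at z = 430 and is 25 mm tall, so the border above the opening is 455 − 430 = 25 mm, matching the stile x-width.


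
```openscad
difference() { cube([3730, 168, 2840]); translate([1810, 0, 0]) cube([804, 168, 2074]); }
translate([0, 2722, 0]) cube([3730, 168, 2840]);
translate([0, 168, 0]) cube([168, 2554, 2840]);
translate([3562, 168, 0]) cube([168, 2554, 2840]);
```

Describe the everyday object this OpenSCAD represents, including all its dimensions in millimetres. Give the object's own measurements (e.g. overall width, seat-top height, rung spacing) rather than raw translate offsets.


A single room: four walls, each 2840 mm tall and 168 mm thick, enclosing an outside footprint 3730×2890 mm (x × y), no floor or roof. The front and back walls (−y and +y sides) run the full x-width; the side walls fit between their inner faces. A door opening 804 mm wide and 2074 mm tall is cut through the front wall from the floor up, its −x edge 1810 mm from the wall's −x end.


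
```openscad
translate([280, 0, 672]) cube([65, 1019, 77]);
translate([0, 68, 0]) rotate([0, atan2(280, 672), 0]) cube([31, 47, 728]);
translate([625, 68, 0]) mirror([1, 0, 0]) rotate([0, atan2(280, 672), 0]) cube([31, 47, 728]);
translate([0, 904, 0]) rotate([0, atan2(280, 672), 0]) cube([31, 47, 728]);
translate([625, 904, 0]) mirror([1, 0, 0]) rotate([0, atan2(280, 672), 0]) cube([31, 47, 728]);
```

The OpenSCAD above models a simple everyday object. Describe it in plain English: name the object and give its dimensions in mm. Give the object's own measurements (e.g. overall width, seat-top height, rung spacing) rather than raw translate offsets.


A sawhorse. A 65×1019×77 mm beam (x, y, z) sits on two A-frame leg pairs. Each pair is two raked legs of 31×47 mm section (47 mm along y) splaying symmetrically in x. Each leg rises 672 mm vertically over 280 mm of horizontal reach and is 728 mm long along its own axis. Every leg's outer bottom edge rests on the floor and its outer top edge meets a bottom edge of the beam — the left legs (tilting toward +x) meet the beam's −x bottom edge, the right legs (their mirror images, tilting toward −x) meet its +x bottom edge — so the leg tops tuck under the beam, the beam's underside is 672 mm above the floor, and the feet are 625 mm apart outside-to-outside with the beam centred between them. The two leg pairs are set in 68 mm from either end of the beam.


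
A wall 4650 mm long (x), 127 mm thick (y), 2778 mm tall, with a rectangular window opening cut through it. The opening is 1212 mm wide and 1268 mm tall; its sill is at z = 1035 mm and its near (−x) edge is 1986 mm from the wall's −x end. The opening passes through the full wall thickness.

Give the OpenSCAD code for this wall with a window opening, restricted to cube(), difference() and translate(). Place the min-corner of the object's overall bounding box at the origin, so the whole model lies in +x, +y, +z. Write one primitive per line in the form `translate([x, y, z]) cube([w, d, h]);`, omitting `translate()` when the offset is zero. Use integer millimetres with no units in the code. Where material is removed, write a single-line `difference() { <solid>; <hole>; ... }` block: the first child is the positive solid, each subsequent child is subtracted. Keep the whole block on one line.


difference() { cube([4650, 127, 2778]); translate([1986, 0, 1035]) cube([1212, 127, 1268]); }


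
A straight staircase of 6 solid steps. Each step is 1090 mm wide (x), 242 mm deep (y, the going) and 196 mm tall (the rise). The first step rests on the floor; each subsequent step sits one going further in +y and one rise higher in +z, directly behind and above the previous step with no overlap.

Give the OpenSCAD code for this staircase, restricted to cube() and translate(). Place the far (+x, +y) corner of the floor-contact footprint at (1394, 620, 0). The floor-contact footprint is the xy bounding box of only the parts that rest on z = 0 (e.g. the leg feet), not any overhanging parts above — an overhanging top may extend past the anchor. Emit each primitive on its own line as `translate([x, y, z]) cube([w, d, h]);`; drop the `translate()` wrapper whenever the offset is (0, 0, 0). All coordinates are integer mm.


translate([304, 378, 0]) cube([1090, 242, 196]);
translate([304, 620, 196]) cube([1090, 242, 196]);
translate([304, 862, 392]) cube([1090, 242, 196]);
translate([304, 1104, 588]) cube([1090, 242, 196]);
translate([304, 1346, 784]) cube([1090, 242, 196]);
translate([304, 1588, 980]) cube([1090, 242, 196]);


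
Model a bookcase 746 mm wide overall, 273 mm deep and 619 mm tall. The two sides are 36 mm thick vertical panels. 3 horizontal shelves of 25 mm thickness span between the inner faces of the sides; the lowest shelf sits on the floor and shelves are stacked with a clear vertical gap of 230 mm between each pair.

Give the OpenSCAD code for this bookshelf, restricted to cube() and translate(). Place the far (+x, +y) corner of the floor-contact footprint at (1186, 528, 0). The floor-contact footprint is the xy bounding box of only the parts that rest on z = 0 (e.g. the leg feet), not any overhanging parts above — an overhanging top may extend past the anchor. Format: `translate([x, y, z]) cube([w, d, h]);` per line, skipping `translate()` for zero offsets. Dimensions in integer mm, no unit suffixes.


translate([440, 255, 0]) cube([36, 273, 619]);
translate([1150, 255, 0]) cube([36, 273, 619]);
translate([476, 255, 0]) cube([674, 273, 25]);
translate([476, 255, 255]) cube([674, 273, 25]);
translate([476, 255, 510]) cube([674, 273, 25]);


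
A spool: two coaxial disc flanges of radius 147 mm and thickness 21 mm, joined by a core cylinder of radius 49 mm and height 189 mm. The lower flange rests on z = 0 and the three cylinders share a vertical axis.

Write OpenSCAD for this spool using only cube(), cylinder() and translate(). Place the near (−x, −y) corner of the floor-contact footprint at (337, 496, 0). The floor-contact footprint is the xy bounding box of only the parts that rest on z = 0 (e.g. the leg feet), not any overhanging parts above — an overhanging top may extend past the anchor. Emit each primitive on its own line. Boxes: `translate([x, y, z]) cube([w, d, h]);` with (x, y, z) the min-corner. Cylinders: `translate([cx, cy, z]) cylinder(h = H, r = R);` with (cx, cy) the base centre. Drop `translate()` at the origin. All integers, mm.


translate([484, 643, 0]) cylinder(h = 21, r = 147);
translate([484, 643, 21]) cylinder(h = 189, r = 49);
translate([484, 643, 210]) cylinder(h = 21, r = 147);


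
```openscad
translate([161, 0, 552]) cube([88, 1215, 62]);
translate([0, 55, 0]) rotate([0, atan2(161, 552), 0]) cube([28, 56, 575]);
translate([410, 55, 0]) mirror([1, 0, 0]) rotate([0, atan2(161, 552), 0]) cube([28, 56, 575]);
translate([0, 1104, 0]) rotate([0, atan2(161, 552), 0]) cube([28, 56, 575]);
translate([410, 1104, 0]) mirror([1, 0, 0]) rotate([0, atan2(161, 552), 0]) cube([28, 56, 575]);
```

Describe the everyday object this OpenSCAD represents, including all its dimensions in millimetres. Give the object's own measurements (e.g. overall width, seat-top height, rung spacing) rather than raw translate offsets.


A sawhorse. A 88×1215×62 mm beam (x, y, z) sits on two A-frame leg pairs. Each pair is two raked legs of 28×56 mm section (56 mm along y) splaying symmetrically in x. Each leg rises 552 mm vertically over 161 mm of horizontal reach and is 575 mm long along its own axis. Every leg's outer bottom edge rests on the floor and its outer top edge meets a bottom edge of the beam — the left legs (tilting toward +x) meet the beam's −x bottom edge, the right legs (their mirror images, tilting toward −x) meet its +x bottom edge — so the leg tops tuck under the beam, the beam's underside is 552 mm above the floor, and the feet are 410 mm apart outside-to-outside with the beam centred between them. The two leg pairs are set in 55 mm from either end of the beam.


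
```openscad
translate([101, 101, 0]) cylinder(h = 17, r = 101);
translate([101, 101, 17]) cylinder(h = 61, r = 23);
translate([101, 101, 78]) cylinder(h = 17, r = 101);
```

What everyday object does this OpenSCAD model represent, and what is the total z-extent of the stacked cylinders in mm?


A spool. The overall height is 95 mm.

Three coaxial cylinders, large–small–large — a spool. Two 17 mm flanges and a 61 mm core give 17 + 61 + 17 = 95 mm.


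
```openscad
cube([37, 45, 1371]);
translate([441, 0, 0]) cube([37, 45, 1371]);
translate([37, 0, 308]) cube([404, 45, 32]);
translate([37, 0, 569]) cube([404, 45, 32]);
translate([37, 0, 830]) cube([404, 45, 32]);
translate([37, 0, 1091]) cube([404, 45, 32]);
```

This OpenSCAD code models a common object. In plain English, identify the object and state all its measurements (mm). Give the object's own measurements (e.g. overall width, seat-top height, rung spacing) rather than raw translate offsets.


A straight ladder. Two 37×45 mm vertical rails, 1371 mm tall, stand 478 mm apart (outside-to-outside) with their front faces coplanar on the −y side. 4 rungs, each 45 mm deep and 32 mm tall, span between the inner faces of the rails, front faces flush with the rails. The lowest rung's underside is at z = 308 mm and rungs are spaced 261 mm apart (underside to underside).


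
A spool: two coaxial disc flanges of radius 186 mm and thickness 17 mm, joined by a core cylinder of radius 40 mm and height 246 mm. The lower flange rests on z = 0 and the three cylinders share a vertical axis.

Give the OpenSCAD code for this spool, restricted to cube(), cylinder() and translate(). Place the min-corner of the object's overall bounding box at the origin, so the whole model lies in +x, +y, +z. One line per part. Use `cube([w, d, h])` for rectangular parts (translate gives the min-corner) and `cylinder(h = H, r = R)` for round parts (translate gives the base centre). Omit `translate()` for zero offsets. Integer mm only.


translate([186, 186, 0]) cylinder(h = 17, r = 186);
translate([186, 186, 17]) cylinder(h = 246, r = 40);
translate([186, 186, 263]) cylinder(h = 17, r = 186);


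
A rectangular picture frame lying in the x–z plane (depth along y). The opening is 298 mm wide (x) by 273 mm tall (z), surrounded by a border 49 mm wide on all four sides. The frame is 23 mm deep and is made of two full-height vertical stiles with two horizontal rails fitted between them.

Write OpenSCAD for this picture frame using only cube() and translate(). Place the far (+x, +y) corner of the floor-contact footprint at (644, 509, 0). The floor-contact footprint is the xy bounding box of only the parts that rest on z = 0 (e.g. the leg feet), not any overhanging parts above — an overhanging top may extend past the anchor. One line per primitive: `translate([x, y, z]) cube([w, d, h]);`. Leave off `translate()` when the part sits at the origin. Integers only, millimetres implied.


translate([248, 486, 0]) cube([49, 23, 371]);
translate([595, 486, 0]) cube([49, 23, 371]);
translate([297, 486, 0]) cube([298, 23, 49]);
translate([297, 486, 322]) cube([298, 23, 49]);


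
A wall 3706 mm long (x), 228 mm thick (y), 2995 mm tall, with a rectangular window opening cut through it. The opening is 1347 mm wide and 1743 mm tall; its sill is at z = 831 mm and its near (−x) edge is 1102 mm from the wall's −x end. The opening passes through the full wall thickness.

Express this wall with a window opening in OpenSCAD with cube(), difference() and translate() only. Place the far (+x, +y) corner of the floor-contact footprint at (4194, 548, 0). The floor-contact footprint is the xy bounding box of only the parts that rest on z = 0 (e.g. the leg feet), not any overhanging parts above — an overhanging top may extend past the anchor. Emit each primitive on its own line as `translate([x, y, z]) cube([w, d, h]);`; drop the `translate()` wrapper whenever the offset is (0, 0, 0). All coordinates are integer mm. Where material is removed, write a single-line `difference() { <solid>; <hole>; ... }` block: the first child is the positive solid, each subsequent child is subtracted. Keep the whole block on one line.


difference() { translate([488, 320, 0]) cube([3706, 228, 2995]); translate([1590, 320, 831]) cube([1347, 228, 1743]); }


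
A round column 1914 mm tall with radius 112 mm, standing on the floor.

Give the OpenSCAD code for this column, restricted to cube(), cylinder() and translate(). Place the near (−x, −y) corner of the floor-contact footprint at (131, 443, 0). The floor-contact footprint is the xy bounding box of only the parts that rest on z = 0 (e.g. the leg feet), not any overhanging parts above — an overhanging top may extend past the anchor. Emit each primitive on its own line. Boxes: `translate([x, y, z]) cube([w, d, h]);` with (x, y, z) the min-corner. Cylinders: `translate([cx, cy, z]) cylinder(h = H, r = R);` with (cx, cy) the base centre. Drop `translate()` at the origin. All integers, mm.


translate([243, 555, 0]) cylinder(h = 1914, r = 112);


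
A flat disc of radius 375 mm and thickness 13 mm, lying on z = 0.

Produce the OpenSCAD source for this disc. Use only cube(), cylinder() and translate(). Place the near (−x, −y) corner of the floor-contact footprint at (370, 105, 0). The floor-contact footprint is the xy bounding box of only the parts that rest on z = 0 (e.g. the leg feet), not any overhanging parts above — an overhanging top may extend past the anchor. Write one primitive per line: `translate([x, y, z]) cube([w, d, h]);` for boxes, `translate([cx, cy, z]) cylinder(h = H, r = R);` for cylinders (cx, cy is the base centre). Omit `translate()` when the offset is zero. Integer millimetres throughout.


translate([745, 480, 0]) cylinder(h = 13, r = 375);


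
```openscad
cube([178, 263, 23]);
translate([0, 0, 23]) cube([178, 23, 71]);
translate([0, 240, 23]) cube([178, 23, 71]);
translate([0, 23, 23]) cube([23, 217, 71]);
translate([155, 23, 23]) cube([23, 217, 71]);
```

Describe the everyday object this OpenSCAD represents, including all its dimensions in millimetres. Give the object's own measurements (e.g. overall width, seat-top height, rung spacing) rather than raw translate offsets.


An open-topped rectangular box: outside dimensions 178×263×94 mm, with a uniform wall and base thickness of 23 mm. The base is a full 178×263 slab on the floor; four walls sit on top of the base. The front and back walls (the −y and +y sides) span the full width; the two side walls fit between them.


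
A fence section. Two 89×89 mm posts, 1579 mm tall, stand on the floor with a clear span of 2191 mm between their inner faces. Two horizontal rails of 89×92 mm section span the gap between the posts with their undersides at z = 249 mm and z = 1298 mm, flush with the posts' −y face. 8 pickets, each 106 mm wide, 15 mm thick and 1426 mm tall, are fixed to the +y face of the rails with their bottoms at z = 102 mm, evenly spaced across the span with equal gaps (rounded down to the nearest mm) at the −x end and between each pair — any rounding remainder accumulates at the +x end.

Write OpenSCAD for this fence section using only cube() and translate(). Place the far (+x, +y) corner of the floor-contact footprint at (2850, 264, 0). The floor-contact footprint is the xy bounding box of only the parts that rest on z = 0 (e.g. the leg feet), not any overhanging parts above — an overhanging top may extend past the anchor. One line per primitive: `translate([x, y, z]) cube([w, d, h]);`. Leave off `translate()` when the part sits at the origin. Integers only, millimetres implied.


translate([481, 175, 0]) cube([89, 89, 1579]);
translate([2761, 175, 0]) cube([89, 89, 1579]);
translate([570, 175, 249]) cube([2191, 89, 92]);
translate([570, 175, 1298]) cube([2191, 89, 92]);
translate([719, 264, 102]) cube([106, 15, 1426]);
translate([974, 264, 102]) cube([106, 15, 1426]);
translate([1229, 264, 102]) cube([106, 15, 1426]);
translate([1484, 264, 102]) cube([106, 15, 1426]);
translate([1739, 264, 102]) cube([106, 15, 1426]);
translate([1994, 264, 102]) cube([106, 15, 1426]);
translate([2249, 264, 102]) cube([106, 15, 1426]);
translate([2504, 264, 102]) cube([106, 15, 1426]);


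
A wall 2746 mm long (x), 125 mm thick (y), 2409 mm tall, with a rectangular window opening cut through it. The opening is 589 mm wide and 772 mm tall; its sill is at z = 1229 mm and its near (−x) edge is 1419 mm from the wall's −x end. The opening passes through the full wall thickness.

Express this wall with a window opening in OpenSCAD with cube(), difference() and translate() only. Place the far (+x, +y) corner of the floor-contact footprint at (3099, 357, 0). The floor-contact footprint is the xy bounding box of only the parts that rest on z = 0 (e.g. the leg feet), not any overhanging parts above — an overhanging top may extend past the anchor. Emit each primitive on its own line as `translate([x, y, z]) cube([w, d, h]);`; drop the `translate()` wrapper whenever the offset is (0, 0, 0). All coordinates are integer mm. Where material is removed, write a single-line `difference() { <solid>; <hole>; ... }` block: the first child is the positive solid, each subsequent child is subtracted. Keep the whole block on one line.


difference() { translate([353, 232, 0]) cube([2746, 125, 2409]); translate([1772, 232, 1229]) cube([589, 125, 772]); }


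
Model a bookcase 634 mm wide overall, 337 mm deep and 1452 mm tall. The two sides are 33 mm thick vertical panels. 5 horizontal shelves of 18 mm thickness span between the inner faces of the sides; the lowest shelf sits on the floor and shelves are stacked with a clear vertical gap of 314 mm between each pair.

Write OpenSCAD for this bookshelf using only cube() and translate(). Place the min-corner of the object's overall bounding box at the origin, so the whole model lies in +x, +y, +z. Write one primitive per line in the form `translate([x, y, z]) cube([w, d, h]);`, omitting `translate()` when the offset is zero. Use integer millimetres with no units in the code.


cube([33, 337, 1452]);
translate([601, 0, 0]) cube([33, 337, 1452]);
translate([33, 0, 0]) cube([568, 337, 18]);
translate([33, 0, 332]) cube([568, 337, 18]);
translate([33, 0, 664]) cube([568, 337, 18]);
translate([33, 0, 996]) cube([568, 337, 18]);
translate([33, 0, 1328]) cube([568, 337, 18]);


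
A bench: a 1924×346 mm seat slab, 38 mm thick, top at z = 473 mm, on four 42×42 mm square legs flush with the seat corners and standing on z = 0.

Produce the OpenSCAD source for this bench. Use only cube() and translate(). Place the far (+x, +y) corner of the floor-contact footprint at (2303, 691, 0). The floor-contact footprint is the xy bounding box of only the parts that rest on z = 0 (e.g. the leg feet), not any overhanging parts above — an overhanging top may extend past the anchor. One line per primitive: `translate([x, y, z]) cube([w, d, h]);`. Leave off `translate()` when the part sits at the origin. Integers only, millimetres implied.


translate([379, 345, 435]) cube([1924, 346, 38]);
translate([379, 345, 0]) cube([42, 42, 435]);
translate([379, 649, 0]) cube([42, 42, 435]);
translate([2261, 345, 0]) cube([42, 42, 435]);
translate([2261, 649, 0]) cube([42, 42, 435]);


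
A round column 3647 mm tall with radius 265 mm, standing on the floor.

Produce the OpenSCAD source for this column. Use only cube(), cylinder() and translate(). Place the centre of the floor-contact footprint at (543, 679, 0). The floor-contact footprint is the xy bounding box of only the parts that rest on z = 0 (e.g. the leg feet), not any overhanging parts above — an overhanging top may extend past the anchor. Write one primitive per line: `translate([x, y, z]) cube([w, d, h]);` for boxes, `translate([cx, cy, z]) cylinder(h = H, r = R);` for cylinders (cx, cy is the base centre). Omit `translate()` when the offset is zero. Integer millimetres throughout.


translate([543, 679, 0]) cylinder(h = 3647, r = 265);


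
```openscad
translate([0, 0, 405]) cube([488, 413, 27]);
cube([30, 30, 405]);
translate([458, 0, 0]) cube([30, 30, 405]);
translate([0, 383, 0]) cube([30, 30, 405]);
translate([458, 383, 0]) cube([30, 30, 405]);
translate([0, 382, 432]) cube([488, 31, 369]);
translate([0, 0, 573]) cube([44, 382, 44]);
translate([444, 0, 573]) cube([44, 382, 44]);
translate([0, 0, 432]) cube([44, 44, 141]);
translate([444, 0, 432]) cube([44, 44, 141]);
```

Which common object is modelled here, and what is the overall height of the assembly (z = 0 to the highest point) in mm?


A chair. The overall height is 801 mm.

A slab on four corner posts with a tall panel at the back — a chair. The seat slab sits at z = 405 with thickness 27, and the 369 mm backrest starts at the seat top, so the overall height is 405 + 27 + 369 = 801 mm.


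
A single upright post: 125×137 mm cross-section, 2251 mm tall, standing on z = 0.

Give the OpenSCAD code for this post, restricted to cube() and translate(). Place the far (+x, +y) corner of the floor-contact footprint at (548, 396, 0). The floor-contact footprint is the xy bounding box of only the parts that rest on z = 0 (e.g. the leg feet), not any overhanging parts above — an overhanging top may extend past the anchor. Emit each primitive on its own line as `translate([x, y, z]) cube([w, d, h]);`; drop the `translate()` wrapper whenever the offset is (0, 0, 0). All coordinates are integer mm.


translate([423, 259, 0]) cube([125, 137, 2251]);


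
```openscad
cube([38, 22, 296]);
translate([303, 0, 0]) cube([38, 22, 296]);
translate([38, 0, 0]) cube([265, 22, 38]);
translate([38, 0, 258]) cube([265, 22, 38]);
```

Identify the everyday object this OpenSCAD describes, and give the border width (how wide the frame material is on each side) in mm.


A picture frame. The border width is 38 mm.

Four thin pieces enclosing a rectangular opening — a picture frame. The two full-height stiles are 296 mm tall; the top rail sits at z = 258 and is 38 mm tall, so the border above the opening is 296 − 258 = 38 mm, matching the stile x-width.


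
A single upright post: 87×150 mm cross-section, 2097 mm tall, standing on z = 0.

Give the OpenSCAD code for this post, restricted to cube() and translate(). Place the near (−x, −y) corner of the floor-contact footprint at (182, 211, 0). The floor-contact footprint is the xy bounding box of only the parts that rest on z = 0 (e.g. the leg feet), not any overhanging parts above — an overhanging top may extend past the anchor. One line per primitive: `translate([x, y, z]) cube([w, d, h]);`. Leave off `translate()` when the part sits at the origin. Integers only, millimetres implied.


translate([182, 211, 0]) cube([87, 150, 2097]);


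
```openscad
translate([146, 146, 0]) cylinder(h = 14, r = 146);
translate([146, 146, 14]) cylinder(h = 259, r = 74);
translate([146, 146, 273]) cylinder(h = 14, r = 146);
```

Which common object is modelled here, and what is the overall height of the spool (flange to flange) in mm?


A spool. The overall height is 287 mm.

Three coaxial cylinders, large–small–large — a spool. Two 14 mm flanges and a 259 mm core give 14 + 259 + 14 = 287 mm.


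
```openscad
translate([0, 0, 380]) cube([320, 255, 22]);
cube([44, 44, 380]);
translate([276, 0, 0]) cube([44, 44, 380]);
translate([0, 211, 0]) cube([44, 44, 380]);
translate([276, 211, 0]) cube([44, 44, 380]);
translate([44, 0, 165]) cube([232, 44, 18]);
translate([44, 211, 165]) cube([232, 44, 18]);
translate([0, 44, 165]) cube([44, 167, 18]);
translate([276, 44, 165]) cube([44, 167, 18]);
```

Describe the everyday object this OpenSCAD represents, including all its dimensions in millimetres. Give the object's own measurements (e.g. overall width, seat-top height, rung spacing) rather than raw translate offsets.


A four-legged stool. The seat is a 320×255×22 mm slab whose top surface is at z = 402 mm; four square legs, each 44×44 mm in cross-section, run from the floor (z = 0) to the underside of the seat, each flush with a corner of the seat. Four stretchers, 44 mm wide and 18 mm tall, connect adjacent legs with their undersides at z = 165 mm, each running between the inner faces of the legs it joins and aligned with the legs' outer faces on the other axis.


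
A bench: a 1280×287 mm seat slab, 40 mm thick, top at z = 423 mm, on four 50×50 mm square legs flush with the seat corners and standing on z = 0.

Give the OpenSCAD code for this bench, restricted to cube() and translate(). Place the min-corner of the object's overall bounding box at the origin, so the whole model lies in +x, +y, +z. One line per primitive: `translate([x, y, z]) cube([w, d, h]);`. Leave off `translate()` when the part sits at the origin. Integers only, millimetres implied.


translate([0, 0, 383]) cube([1280, 287, 40]);
cube([50, 50, 383]);
translate([0, 237, 0]) cube([50, 50, 383]);
translate([1230, 0, 0]) cube([50, 50, 383]);
translate([1230, 237, 0]) cube([50, 50, 383]);


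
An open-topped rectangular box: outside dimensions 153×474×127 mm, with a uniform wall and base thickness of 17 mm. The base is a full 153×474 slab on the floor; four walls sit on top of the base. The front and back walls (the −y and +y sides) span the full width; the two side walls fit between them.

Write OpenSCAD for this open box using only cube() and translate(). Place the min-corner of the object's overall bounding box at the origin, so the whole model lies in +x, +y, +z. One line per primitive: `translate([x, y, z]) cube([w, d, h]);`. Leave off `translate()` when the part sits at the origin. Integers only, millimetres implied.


cube([153, 474, 17]);
translate([0, 0, 17]) cube([153, 17, 110]);
translate([0, 457, 17]) cube([153, 17, 110]);
translate([0, 17, 17]) cube([17, 440, 110]);
translate([136, 17, 17]) cube([17, 440, 110]);


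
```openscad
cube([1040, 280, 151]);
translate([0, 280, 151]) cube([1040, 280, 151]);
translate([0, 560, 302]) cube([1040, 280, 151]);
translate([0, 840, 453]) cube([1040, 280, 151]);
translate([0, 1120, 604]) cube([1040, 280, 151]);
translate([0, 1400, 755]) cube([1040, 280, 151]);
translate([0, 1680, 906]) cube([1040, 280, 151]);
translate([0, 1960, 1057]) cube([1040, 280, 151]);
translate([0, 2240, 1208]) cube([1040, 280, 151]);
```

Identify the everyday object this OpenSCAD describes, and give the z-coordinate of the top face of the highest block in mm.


A staircase. The total rise is 1359 mm.

9 identical blocks, each offset up and back from the previous — a staircase. Each step is 151 mm tall and there are 9 of them, so the total rise is 9 × 151 = 1359 mm.


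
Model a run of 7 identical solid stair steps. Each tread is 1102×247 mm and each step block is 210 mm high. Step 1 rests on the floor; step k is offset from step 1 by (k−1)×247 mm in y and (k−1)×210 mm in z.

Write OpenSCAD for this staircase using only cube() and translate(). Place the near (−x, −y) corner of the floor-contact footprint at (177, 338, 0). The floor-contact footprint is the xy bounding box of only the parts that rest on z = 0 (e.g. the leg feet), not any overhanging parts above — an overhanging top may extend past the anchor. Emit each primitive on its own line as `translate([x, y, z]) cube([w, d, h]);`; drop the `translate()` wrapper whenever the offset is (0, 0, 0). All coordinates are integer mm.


translate([177, 338, 0]) cube([1102, 247, 210]);
translate([177, 585, 210]) cube([1102, 247, 210]);
translate([177, 832, 420]) cube([1102, 247, 210]);
translate([177, 1079, 630]) cube([1102, 247, 210]);
translate([177, 1326, 840]) cube([1102, 247, 210]);
translate([177, 1573, 1050]) cube([1102, 247, 210]);
translate([177, 1820, 1260]) cube([1102, 247, 210]);


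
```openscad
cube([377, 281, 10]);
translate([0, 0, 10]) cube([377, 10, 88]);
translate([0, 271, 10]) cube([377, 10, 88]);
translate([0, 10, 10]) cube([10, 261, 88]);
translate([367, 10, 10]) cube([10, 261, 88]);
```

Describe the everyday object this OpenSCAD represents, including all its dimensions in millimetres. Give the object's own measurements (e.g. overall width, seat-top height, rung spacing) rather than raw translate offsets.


An open-topped rectangular box: outside dimensions 377×281×98 mm, with a uniform wall and base thickness of 10 mm. The base is a full 377×281 slab on the floor; four walls sit on top of the base. The front and back walls (the −y and +y sides) span the full width; the two side walls fit between them.


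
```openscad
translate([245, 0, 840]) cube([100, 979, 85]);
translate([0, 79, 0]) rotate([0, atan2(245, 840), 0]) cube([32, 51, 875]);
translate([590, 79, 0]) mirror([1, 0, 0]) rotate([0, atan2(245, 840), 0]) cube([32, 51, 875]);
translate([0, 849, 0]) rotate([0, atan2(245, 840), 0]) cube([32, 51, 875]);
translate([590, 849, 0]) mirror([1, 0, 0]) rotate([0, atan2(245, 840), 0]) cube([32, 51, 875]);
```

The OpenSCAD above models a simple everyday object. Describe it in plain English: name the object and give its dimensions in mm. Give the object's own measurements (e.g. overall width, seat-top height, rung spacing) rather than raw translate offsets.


A sawhorse. A 100×979×85 mm beam (x, y, z) sits on two A-frame leg pairs. Each pair is two raked legs of 32×51 mm section (51 mm along y) splaying symmetrically in x. Each leg rises 840 mm vertically over 245 mm of horizontal reach and is 875 mm long along its own axis. Every leg's outer bottom edge rests on the floor and its outer top edge meets a bottom edge of the beam — the left legs (tilting toward +x) meet the beam's −x bottom edge, the right legs (their mirror images, tilting toward −x) meet its +x bottom edge — so the leg tops tuck under the beam, the beam's underside is 840 mm above the floor, and the feet are 590 mm apart outside-to-outside with the beam centred between them. The two leg pairs are set in 79 mm from either end of the beam.


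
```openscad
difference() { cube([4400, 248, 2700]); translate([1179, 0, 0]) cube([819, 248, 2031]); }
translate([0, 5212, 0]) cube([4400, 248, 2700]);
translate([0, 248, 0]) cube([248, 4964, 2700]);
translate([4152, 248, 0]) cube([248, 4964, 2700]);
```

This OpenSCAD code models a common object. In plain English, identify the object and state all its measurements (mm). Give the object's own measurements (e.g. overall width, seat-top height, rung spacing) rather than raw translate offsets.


A single room: four walls, each 2700 mm tall and 248 mm thick, enclosing an outside footprint 4400×5460 mm (x × y), no floor or roof. The front and back walls (−y and +y sides) run the full x-width; the side walls fit between their inner faces. A door opening 819 mm wide and 2031 mm tall is cut through the front wall from the floor up, its −x edge 1179 mm from the wall's −x end.


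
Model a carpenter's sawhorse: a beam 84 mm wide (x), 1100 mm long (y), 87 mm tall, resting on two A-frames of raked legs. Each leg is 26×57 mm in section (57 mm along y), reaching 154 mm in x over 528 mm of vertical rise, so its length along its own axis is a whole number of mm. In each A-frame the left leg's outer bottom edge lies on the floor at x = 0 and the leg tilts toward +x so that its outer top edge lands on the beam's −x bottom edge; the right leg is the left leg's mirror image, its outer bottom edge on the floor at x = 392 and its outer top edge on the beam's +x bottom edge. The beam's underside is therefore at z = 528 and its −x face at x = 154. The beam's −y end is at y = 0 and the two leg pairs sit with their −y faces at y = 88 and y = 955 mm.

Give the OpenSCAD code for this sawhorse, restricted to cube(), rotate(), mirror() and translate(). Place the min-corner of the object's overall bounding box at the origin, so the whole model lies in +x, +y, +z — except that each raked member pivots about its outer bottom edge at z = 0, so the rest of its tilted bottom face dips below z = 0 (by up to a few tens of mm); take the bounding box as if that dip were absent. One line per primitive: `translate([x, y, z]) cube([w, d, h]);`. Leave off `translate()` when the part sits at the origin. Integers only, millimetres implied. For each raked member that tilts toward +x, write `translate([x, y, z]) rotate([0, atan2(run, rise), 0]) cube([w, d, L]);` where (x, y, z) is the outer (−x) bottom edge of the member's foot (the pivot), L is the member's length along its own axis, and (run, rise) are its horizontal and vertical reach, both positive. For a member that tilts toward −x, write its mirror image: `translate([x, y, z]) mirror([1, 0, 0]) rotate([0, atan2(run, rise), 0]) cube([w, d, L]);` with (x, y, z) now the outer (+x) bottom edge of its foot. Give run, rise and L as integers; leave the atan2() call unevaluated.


translate([154, 0, 528]) cube([84, 1100, 87]);
translate([0, 88, 0]) rotate([0, atan2(154, 528), 0]) cube([26, 57, 550]);
translate([392, 88, 0]) mirror([1, 0, 0]) rotate([0, atan2(154, 528), 0]) cube([26, 57, 550]);
translate([0, 955, 0]) rotate([0, atan2(154, 528), 0]) cube([26, 57, 550]);
translate([392, 955, 0]) mirror([1, 0, 0]) rotate([0, atan2(154, 528), 0]) cube([26, 57, 550]);
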